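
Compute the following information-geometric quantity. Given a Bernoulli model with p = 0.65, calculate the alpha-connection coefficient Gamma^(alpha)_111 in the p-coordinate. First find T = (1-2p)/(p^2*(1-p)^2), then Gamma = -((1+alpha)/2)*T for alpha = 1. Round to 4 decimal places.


Skewness (Amari-Chentsov) tensor: T = (1-2p)/(p^2*(1-p)^2).
p = 0.65, 1-2p = -0.3, p^2 = 0.4225, (1-p)^2 = 0.1225.
T = -0.3/(0.4225 * 0.1225) = -5.796401.
In the p-coordinate, Gamma^(alpha) = Gamma^(0) - (alpha/2)*T with Gamma^(0) = (1/2)*g'(p) = -T/2,
so Gamma^(alpha) = -((1+alpha)/2)*T.
alpha = 1, -(1+alpha)/2 = -1.0.
Gamma = -1.0 * -5.796401 = 5.7964

5.7964


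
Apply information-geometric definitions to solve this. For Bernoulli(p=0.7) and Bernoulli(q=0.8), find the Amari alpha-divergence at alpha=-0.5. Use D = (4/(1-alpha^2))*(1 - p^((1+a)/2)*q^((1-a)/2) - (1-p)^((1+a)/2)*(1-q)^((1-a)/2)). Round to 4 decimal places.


Amari alpha-divergence:
D = (4/(1-alpha^2))*(1 - p^((1+a)/2)*q^((1-a)/2) - (1-p)^((1+a)/2)*(1-q)^((1-a)/2)).
alpha = -0.5, p = 0.7, q = 0.8.
e1 = (1+alpha)/2 = 0.25, e2 = (1-alpha)/2 = 0.75.
t1 = p^e1 * q^e2 = 0.7^0.25 * 0.8^0.75 = 0.773735.
t2 = (1-p)^e1 * (1-q)^e2 = 0.3^0.25 * 0.2^0.75 = 0.221336.
4/(1-alpha^2) = 5.333333.
D = 5.333333*(1 - 0.773735 - 0.221336) = 0.0263

0.0263


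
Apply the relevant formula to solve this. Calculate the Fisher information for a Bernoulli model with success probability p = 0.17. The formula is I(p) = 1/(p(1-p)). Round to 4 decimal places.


For Bernoulli(p), Fisher information is I(p) = 1/(p*(1-p)).
p = 0.17, 1-p = 0.83.
p*(1-p) = 0.1411.
I(p) = 1/0.1411 = 7.0872

7.0872


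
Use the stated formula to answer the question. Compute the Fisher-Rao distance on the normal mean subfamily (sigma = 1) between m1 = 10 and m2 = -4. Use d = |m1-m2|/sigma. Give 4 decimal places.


On the fixed-variance normal subfamily, geodesic distance = |m1-m2|/sigma.
|10 - -4| = 14.
sigma = 1.
d = 14/1 = 14.0000

14.0000


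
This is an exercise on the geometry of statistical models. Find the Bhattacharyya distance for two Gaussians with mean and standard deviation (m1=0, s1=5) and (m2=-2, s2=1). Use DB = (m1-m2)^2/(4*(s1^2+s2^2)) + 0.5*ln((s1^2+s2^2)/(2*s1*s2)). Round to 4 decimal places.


Bhattacharyya distance between two Gaussians:
DB = (m1-m2)^2/(4*(s1^2+s2^2)) + (1/2)*ln((s1^2+s2^2)/(2*s1*s2)).
(m1-m2)^2 = (2)^2 = 4.
s1^2+s2^2 = 25 + 1 = 26.
term1 = 4/104 = 0.038462.
term2 = 0.5*ln(26/10.0) = 0.477756.
DB = 0.038462 + 0.477756 = 0.5162

0.5162


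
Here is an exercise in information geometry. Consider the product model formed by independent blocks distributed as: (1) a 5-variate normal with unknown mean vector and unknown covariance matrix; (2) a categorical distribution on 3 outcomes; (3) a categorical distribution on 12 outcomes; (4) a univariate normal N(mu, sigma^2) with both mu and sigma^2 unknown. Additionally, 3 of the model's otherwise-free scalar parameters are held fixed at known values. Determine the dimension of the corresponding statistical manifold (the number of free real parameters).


The dimension of a statistical manifold equals the number of free
(independent) real parameters of the model. For a product of independent
blocks the parameter counts add.
- 5-variate normal: 5 (mean) + 5*6/2 = 15 (symmetric covariance) = 20.
- categorical on 3 outcomes (probabilities sum to 1): 3-1 = 2.
- categorical on 12 outcomes (probabilities sum to 1): 12-1 = 11.
- normal (mu, sigma^2): 2.
Total = 20 + 2 + 11 + 2 = 35.
3 parameter(s) fixed at known values: 35 - 3 = 32.
Dimension = 32

32


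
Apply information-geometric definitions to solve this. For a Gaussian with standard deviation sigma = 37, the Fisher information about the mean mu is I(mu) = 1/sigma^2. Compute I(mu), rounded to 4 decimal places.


The Fisher information for the mean of a normal distribution is I(mu) = 1/sigma^2.
sigma = 37, so sigma^2 = 1369.
I(mu) = 1/1369 = 0.0007

0.0007


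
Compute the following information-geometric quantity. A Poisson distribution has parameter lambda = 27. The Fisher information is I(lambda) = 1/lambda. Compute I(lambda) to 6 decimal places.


Fisher information for Poisson: I(lambda) = 1/lambda.
lambda = 27.
I(lambda) = 1/27 = 0.037037

0.037037


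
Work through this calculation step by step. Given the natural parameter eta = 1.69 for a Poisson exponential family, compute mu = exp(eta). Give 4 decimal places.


Expectation parameter for Poisson exponential family:
mu = exp(eta).
eta = 1.69.
mu = exp(1.69) = 5.4195

5.4195


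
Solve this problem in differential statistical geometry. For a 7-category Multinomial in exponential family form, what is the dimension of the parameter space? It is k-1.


Exponential family dimension calculation:
For Multinomial with k=7 categories, dim = k-1 = 6.

6


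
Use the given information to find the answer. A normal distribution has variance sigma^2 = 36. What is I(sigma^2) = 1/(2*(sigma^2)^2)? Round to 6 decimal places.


Fisher information for variance: I(sigma^2) = 1/(2*sigma^4).
sigma^2 = 36, so sigma^4 = 1296.
I = 1/(2*1296) = 1/2592 = 0.000386

0.000386


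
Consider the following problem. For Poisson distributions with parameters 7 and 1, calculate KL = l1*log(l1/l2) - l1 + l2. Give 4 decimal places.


KL divergence for Poisson:
KL = l1*log(l1/l2) - l1 + l2.
l1 = 7, l2 = 1.
log(7/1) = 1.94591.
l1*log(l1/l2) = 7 * 1.94591 = 13.621371.
KL = 13.621371 - 7 + 1 = 7.6214

7.6214


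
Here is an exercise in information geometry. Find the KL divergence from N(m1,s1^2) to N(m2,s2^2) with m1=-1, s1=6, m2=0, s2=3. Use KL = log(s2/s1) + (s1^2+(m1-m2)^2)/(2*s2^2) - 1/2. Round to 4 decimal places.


KL divergence between normal distributions:
KL = log(s2/s1) + (s1^2 + (m1-m2)^2)/(2*s2^2) - 1/2.
log(3/6) = -0.693147.
(6^2 + (-1-0)^2)/(2*3^2) = (36 + 1)/18 = 2.055556.
KL = -0.693147 + 2.055556 - 0.5 = 0.8624

0.8624


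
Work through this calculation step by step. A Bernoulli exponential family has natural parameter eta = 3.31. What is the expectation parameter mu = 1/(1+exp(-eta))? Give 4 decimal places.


Dual coordinate (expectation parameter) for Bernoulli:
mu = 1/(1+exp(-eta)).
eta = 3.31.
exp(-eta) = exp(-3.31) = 0.036516.
mu = 1/(1+0.036516) = 0.9648

0.9648


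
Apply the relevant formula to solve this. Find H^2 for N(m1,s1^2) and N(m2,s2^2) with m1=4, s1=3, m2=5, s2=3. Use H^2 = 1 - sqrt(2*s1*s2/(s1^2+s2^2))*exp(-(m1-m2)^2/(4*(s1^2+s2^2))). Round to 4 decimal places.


Squared Hellinger distance for Gaussians:
H^2 = 1 - sqrt(2*s1*s2/(s1^2+s2^2)) * exp(-(m1-m2)^2/(4*(s1^2+s2^2))).
s1^2 = 9, s2^2 = 9, s1^2+s2^2 = 18.
sqrt(2*3*3/(18)) = 1.0.
(m1-m2)^2 = (-1)^2 = 1.
exp(-1/(4*18)) = exp(-0.013889) = 0.986207.
H^2 = 1 - 1.0*0.986207 = 0.0138

0.0138


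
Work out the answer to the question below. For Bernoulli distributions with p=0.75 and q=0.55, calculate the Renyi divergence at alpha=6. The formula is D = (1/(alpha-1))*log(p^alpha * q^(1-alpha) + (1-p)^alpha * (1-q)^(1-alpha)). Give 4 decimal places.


Renyi divergence of order alpha between Bernoulli distributions:
D = (1/(alpha-1))*log(p^alpha * q^(1-alpha) + (1-p)^alpha * (1-q)^(1-alpha)).
alpha = 6, p = 0.75, q = 0.55.
p^alpha * q^(1-alpha) = 0.75^6 * 0.55^-5 = 3.536341.
(1-p)^alpha * (1-q)^(1-alpha) = 0.25^6 * 0.45^-5 = 0.013231.
sum = 3.536341 + 0.013231 = 3.549572.
D = (1/5)*log(3.549572) = 0.2534

0.2534


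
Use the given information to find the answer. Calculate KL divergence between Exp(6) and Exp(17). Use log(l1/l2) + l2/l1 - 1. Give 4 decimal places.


KL divergence for exponential family:
KL = log(l1/l2) + l2/l1 - 1.
log(6/17) = -1.041454.
17/6 = 2.833333.
KL = -1.041454 + 2.833333 - 1 = 0.7919

0.7919


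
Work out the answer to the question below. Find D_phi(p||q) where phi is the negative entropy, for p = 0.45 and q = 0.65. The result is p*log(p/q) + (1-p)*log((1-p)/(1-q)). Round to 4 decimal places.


Bregman divergence with negative entropy generator:
D = p*log(p/q) + (1-p)*log((1-p)/(1-q)).
p = 0.45, q = 0.65.
p*log(p/q) = 0.45*log(0.45/0.65) = -0.165476.
(1-p)*log((1-p)/(1-q)) = 0.55*log(0.55/0.35) = 0.248592.
D = -0.165476 + 0.248592 = 0.0831

0.0831


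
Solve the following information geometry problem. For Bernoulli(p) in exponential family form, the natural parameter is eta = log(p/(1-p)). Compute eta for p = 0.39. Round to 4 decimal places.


Natural parameter for Bernoulli: eta = log(p/(1-p)).
p = 0.39, 1-p = 0.61.
p/(1-p) = 0.639344.
eta = log(0.639344) = -0.4473

-0.4473


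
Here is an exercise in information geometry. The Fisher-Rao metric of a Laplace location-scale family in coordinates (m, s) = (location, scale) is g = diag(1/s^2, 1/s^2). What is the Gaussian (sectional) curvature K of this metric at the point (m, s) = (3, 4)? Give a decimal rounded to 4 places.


The metric has the form g = (A dm^2 + B ds^2)/s^2 with A = 1, B = 1.
Substitute u = sqrt(A/B)*m: g = B*(du^2 + ds^2)/s^2, i.e. B times the
Poincare upper half-plane metric, which has constant Gaussian curvature -1.
Scaling a 2D metric by a constant c divides the Gaussian curvature by c,
so K = -1/B = -1/(1) = -1.0000 everywhere (the point (m, s) = (3, 4) is irrelevant:
the curvature is constant).
The requested Gaussian curvature is K = -1.0000.

-1.0000


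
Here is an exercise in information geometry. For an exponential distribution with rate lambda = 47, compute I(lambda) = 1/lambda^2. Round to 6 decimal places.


Fisher information for exponential: I(lambda) = 1/lambda^2.
lambda = 47, lambda^2 = 2209.
I = 1/2209 = 0.000453

0.000453


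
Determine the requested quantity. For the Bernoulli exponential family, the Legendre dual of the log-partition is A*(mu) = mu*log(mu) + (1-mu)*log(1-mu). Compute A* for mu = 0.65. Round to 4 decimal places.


Legendre transform for Bernoulli:
A*(mu) = mu*log(mu) + (1-mu)*log(1-mu).
mu = 0.65, 1-mu = 0.35.
mu*log(mu) = 0.65*log(0.65) = -0.280009.
(1-mu)*log(1-mu) = 0.35*log(0.35) = -0.367438.
A* = -0.280009 + -0.367438 = -0.6474

-0.6474


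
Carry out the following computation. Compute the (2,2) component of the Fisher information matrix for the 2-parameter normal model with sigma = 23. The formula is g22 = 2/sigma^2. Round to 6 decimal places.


For the 2-parameter normal family, the Fisher metric has:
  g11 = 1/sigma^2, g22 = 2/sigma^2.
sigma = 23, sigma^2 = 529.
g22 = 0.003781

0.003781


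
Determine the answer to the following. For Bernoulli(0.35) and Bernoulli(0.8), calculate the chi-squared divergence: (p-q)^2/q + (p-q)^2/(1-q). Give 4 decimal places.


Chi-squared divergence between Bernoulli distributions:
chi^2 = (p-q)^2/q + (p-q)^2/(1-q).
p = 0.35, q = 0.8, p-q = -0.45.
(p-q)^2 = 0.2025.
term1 = 0.2025/0.8 = 0.253125.
term2 = 0.2025/0.2 = 1.0125.
chi^2 = 0.253125 + 1.0125 = 1.2656

1.2656


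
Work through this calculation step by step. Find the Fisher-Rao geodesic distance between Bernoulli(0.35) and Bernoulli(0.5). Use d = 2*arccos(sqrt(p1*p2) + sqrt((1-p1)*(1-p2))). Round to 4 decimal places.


Geodesic distance on Bernoulli manifold:
d(p1,p2) = 2*arccos(sqrt(p1*p2) + sqrt((1-p1)*(1-p2))).
sqrt(p1*p2) = sqrt(0.35*0.5) = 0.41833.
sqrt((1-p1)*(1-p2)) = sqrt(0.65*0.5) = 0.570088.
arg = 0.41833 + 0.570088 = 0.988418.
d = 2*arccos(0.988418) = 0.3047

0.3047


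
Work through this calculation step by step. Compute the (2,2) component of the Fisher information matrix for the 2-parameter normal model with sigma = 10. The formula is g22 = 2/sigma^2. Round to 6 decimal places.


For the 2-parameter normal family, the Fisher metric has:
  g11 = 1/sigma^2, g22 = 2/sigma^2.
sigma = 10, sigma^2 = 100.
g22 = 0.020000

0.020000


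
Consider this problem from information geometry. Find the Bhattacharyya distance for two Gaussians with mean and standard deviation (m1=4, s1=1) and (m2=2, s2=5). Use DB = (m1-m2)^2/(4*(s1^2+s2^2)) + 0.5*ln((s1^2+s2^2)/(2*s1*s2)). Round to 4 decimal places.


Bhattacharyya distance between two Gaussians:
DB = (m1-m2)^2/(4*(s1^2+s2^2)) + (1/2)*ln((s1^2+s2^2)/(2*s1*s2)).
(m1-m2)^2 = (2)^2 = 4.
s1^2+s2^2 = 1 + 25 = 26.
term1 = 4/104 = 0.038462.
term2 = 0.5*ln(26/10.0) = 0.477756.
DB = 0.038462 + 0.477756 = 0.5162

0.5162


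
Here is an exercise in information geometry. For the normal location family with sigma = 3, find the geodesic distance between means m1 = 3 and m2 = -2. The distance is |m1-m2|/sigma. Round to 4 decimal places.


On the fixed-variance normal subfamily, geodesic distance = |m1-m2|/sigma.
|3 - -2| = 5.
sigma = 3.
d = 5/3 = 1.6667

1.6667


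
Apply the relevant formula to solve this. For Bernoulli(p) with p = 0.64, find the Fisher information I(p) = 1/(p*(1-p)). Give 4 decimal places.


For Bernoulli(p), Fisher information is I(p) = 1/(p*(1-p)).
p = 0.64, 1-p = 0.36.
p*(1-p) = 0.2304.
I(p) = 1/0.2304 = 4.3403

4.3403


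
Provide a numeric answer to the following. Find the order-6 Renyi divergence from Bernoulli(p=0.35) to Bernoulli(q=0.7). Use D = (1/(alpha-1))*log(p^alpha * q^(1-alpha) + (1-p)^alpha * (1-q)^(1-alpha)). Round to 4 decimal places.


Renyi divergence of order alpha between Bernoulli distributions:
D = (1/(alpha-1))*log(p^alpha * q^(1-alpha) + (1-p)^alpha * (1-q)^(1-alpha)).
alpha = 6, p = 0.35, q = 0.7.
p^alpha * q^(1-alpha) = 0.35^6 * 0.7^-5 = 0.010938.
(1-p)^alpha * (1-q)^(1-alpha) = 0.65^6 * 0.3^-5 = 31.036581.
sum = 0.010938 + 31.036581 = 31.047518.
D = (1/5)*log(31.047518) = 0.6871

0.6871


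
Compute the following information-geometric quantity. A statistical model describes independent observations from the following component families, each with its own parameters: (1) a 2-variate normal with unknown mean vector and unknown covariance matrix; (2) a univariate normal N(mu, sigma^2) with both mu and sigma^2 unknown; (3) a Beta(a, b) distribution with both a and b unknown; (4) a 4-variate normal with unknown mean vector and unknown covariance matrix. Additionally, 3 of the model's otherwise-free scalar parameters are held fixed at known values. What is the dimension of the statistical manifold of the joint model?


The dimension of a statistical manifold equals the number of free
(independent) real parameters of the model. For a product of independent
blocks the parameter counts add.
- 2-variate normal: 2 (mean) + 2*3/2 = 3 (symmetric covariance) = 5.
- normal (mu, sigma^2): 2.
- Beta (a, b): 2.
- 4-variate normal: 4 (mean) + 4*5/2 = 10 (symmetric covariance) = 14.
Total = 5 + 2 + 2 + 14 = 23.
3 parameter(s) fixed at known values: 23 - 3 = 20.
Dimension = 20

20


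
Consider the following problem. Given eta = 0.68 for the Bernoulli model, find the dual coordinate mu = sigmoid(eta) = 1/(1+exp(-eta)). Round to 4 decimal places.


Dual coordinate (expectation parameter) for Bernoulli:
mu = 1/(1+exp(-eta)).
eta = 0.68.
exp(-eta) = exp(-0.68) = 0.506617.
mu = 1/(1+0.506617) = 0.6637

0.6637


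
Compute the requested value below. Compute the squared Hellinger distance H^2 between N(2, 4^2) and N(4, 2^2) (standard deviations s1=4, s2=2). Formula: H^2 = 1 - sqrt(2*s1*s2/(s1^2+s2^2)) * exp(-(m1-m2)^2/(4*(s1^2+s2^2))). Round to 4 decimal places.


Squared Hellinger distance for Gaussians:
H^2 = 1 - sqrt(2*s1*s2/(s1^2+s2^2)) * exp(-(m1-m2)^2/(4*(s1^2+s2^2))).
s1^2 = 16, s2^2 = 4, s1^2+s2^2 = 20.
sqrt(2*4*2/(20)) = 0.894427.
(m1-m2)^2 = (-2)^2 = 4.
exp(-4/(4*20)) = exp(-0.05) = 0.951229.
H^2 = 1 - 0.894427*0.951229 = 0.1492

0.1492


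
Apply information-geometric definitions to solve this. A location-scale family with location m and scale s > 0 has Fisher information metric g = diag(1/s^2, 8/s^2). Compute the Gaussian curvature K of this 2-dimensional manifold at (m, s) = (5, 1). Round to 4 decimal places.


The metric has the form g = (A dm^2 + B ds^2)/s^2 with A = 1, B = 8.
Substitute u = sqrt(A/B)*m: g = B*(du^2 + ds^2)/s^2, i.e. B times the
Poincare upper half-plane metric, which has constant Gaussian curvature -1.
Scaling a 2D metric by a constant c divides the Gaussian curvature by c,
so K = -1/B = -1/(8) = -0.1250 everywhere (the point (m, s) = (5, 1) is irrelevant:
the curvature is constant).
The requested Gaussian curvature is K = -0.1250.

-0.1250


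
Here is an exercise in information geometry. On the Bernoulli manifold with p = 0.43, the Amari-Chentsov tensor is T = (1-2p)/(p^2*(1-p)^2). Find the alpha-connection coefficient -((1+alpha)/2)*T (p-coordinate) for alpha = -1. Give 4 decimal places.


Skewness (Amari-Chentsov) tensor: T = (1-2p)/(p^2*(1-p)^2).
p = 0.43, 1-2p = 0.14, p^2 = 0.1849, (1-p)^2 = 0.3249.
T = 0.14/(0.1849 * 0.3249) = 2.330459.
In the p-coordinate, Gamma^(alpha) = Gamma^(0) - (alpha/2)*T with Gamma^(0) = (1/2)*g'(p) = -T/2,
so Gamma^(alpha) = -((1+alpha)/2)*T.
alpha = -1, -(1+alpha)/2 = 0.0.
Gamma = 0.0 * 2.330459 = 0.0000

0.0000


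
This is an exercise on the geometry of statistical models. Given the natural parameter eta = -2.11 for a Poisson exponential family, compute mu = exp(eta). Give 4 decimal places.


Expectation parameter for Poisson exponential family:
mu = exp(eta).
eta = -2.11.
mu = exp(-2.11) = 0.1212

0.1212


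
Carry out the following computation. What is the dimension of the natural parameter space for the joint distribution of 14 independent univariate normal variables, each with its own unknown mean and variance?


Exponential family dimension calculation:
Each univariate normal has two natural parameters (mu/sigma^2 and -1/(2 sigma^2)).
With 14 independent components, dim = 2 * 14 = 28.

28


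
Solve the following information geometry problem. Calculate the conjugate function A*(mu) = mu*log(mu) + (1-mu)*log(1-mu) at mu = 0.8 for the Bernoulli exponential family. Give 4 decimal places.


Legendre transform for Bernoulli:
A*(mu) = mu*log(mu) + (1-mu)*log(1-mu).
mu = 0.8, 1-mu = 0.2.
mu*log(mu) = 0.8*log(0.8) = -0.178515.
(1-mu)*log(1-mu) = 0.2*log(0.2) = -0.321888.
A* = -0.178515 + -0.321888 = -0.5004

-0.5004


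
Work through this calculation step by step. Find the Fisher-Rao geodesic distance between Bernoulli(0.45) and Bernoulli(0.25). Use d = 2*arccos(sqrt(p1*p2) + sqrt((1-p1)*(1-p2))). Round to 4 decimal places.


Geodesic distance on Bernoulli manifold:
d(p1,p2) = 2*arccos(sqrt(p1*p2) + sqrt((1-p1)*(1-p2))).
sqrt(p1*p2) = sqrt(0.45*0.25) = 0.33541.
sqrt((1-p1)*(1-p2)) = sqrt(0.55*0.75) = 0.642262.
arg = 0.33541 + 0.642262 = 0.977672.
d = 2*arccos(0.977672) = 0.4234

0.4234


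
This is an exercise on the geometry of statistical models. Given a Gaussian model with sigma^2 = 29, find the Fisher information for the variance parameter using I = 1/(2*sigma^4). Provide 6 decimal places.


Fisher information for variance: I(sigma^2) = 1/(2*sigma^4).
sigma^2 = 29, so sigma^4 = 841.
I = 1/(2*841) = 1/1682 = 0.000595

0.000595


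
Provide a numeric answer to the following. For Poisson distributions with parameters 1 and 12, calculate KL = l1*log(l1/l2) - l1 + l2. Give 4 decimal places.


KL divergence for Poisson:
KL = l1*log(l1/l2) - l1 + l2.
l1 = 1, l2 = 12.
log(1/12) = -2.484907.
l1*log(l1/l2) = 1 * -2.484907 = -2.484907.
KL = -2.484907 - 1 + 12 = 8.5151

8.5151


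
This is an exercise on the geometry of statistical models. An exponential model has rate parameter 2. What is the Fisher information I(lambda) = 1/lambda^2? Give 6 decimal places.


Fisher information for exponential: I(lambda) = 1/lambda^2.
lambda = 2, lambda^2 = 4.
I = 1/4 = 0.250000

0.250000


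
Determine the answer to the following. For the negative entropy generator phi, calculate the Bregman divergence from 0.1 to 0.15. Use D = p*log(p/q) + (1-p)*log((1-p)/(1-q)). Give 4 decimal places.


Bregman divergence with negative entropy generator:
D = p*log(p/q) + (1-p)*log((1-p)/(1-q)).
p = 0.1, q = 0.15.
p*log(p/q) = 0.1*log(0.1/0.15) = -0.040547.
(1-p)*log((1-p)/(1-q)) = 0.9*log(0.9/0.85) = 0.051443.
D = -0.040547 + 0.051443 = 0.0109

0.0109


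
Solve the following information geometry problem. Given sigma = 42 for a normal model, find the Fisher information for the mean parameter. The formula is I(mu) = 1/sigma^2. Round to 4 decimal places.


The Fisher information for the mean of a normal distribution is I(mu) = 1/sigma^2.
sigma = 42, so sigma^2 = 1764.
I(mu) = 1/1764 = 0.0006

0.0006


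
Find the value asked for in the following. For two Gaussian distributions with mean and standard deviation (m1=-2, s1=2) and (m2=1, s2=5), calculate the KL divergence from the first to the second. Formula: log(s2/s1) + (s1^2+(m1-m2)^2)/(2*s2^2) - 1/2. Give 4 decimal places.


KL divergence between normal distributions:
KL = log(s2/s1) + (s1^2 + (m1-m2)^2)/(2*s2^2) - 1/2.
log(5/2) = 0.916291.
(2^2 + (-2-1)^2)/(2*5^2) = (4 + 9)/50 = 0.26.
KL = 0.916291 + 0.26 - 0.5 = 0.6763

0.6763


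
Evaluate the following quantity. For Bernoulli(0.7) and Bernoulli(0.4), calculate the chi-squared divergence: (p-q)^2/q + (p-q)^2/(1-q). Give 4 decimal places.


Chi-squared divergence between Bernoulli distributions:
chi^2 = (p-q)^2/q + (p-q)^2/(1-q).
p = 0.7, q = 0.4, p-q = 0.3.
(p-q)^2 = 0.09.
term1 = 0.09/0.4 = 0.225.
term2 = 0.09/0.6 = 0.15.
chi^2 = 0.225 + 0.15 = 0.3750

0.3750


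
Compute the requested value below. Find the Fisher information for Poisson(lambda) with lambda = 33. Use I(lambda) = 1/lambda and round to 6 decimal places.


Fisher information for Poisson: I(lambda) = 1/lambda.
lambda = 33.
I(lambda) = 1/33 = 0.030303

0.030303


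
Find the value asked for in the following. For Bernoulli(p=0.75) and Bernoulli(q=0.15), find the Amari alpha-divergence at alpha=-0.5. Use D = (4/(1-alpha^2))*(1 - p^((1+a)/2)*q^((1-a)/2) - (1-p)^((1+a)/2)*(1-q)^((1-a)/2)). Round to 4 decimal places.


Amari alpha-divergence:
D = (4/(1-alpha^2))*(1 - p^((1+a)/2)*q^((1-a)/2) - (1-p)^((1+a)/2)*(1-q)^((1-a)/2)).
alpha = -0.5, p = 0.75, q = 0.15.
e1 = (1+alpha)/2 = 0.25, e2 = (1-alpha)/2 = 0.75.
t1 = p^e1 * q^e2 = 0.75^0.25 * 0.15^0.75 = 0.224302.
t2 = (1-p)^e1 * (1-q)^e2 = 0.25^0.25 * 0.85^0.75 = 0.625964.
4/(1-alpha^2) = 5.333333.
D = 5.333333*(1 - 0.224302 - 0.625964) = 0.7986

0.7986


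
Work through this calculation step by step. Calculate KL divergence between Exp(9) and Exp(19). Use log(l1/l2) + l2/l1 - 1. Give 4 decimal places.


KL divergence for exponential family:
KL = log(l1/l2) + l2/l1 - 1.
log(9/19) = -0.747214.
19/9 = 2.111111.
KL = -0.747214 + 2.111111 - 1 = 0.3639

0.3639


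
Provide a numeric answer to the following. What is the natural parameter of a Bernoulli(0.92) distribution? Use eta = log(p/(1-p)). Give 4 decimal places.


Natural parameter for Bernoulli: eta = log(p/(1-p)).
p = 0.92, 1-p = 0.08.
p/(1-p) = 11.5.
eta = log(11.5) = 2.4423

2.4423


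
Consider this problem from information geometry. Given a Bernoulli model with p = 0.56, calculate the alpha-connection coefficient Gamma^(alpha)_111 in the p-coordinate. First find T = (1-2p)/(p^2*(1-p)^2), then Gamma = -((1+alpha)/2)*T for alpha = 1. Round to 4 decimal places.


Skewness (Amari-Chentsov) tensor: T = (1-2p)/(p^2*(1-p)^2).
p = 0.56, 1-2p = -0.12, p^2 = 0.3136, (1-p)^2 = 0.1936.
T = -0.12/(0.3136 * 0.1936) = -1.976514.
In the p-coordinate, Gamma^(alpha) = Gamma^(0) - (alpha/2)*T with Gamma^(0) = (1/2)*g'(p) = -T/2,
so Gamma^(alpha) = -((1+alpha)/2)*T.
alpha = 1, -(1+alpha)/2 = -1.0.
Gamma = -1.0 * -1.976514 = 1.9765

1.9765


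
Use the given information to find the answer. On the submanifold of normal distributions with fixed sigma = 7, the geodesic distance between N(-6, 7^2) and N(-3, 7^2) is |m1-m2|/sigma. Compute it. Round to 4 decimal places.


On the fixed-variance normal subfamily, geodesic distance = |m1-m2|/sigma.
|-6 - -3| = 3.
sigma = 7.
d = 3/7 = 0.4286

0.4286


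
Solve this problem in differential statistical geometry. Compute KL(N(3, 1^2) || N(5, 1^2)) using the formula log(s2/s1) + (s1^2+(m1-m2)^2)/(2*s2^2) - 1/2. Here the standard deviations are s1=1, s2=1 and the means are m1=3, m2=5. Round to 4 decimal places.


KL divergence between normal distributions:
KL = log(s2/s1) + (s1^2 + (m1-m2)^2)/(2*s2^2) - 1/2.
log(1/1) = 0.0.
(1^2 + (3-5)^2)/(2*1^2) = (1 + 4)/2 = 2.5.
KL = 0.0 + 2.5 - 0.5 = 2.0000

2.0000


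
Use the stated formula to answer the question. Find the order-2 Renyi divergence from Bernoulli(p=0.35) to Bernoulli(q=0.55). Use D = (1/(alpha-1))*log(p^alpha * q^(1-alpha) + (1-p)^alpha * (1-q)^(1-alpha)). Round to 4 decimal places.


Renyi divergence of order alpha between Bernoulli distributions:
D = (1/(alpha-1))*log(p^alpha * q^(1-alpha) + (1-p)^alpha * (1-q)^(1-alpha)).
alpha = 2, p = 0.35, q = 0.55.
p^alpha * q^(1-alpha) = 0.35^2 * 0.55^-1 = 0.222727.
(1-p)^alpha * (1-q)^(1-alpha) = 0.65^2 * 0.45^-1 = 0.938889.
sum = 0.222727 + 0.938889 = 1.161616.
D = (1/1)*log(1.161616) = 0.1498

0.1498


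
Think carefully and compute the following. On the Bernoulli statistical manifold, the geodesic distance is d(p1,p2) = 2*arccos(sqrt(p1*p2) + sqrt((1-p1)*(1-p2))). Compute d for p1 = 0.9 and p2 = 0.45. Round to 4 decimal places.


Geodesic distance on Bernoulli manifold:
d(p1,p2) = 2*arccos(sqrt(p1*p2) + sqrt((1-p1)*(1-p2))).
sqrt(p1*p2) = sqrt(0.9*0.45) = 0.636396.
sqrt((1-p1)*(1-p2)) = sqrt(0.1*0.55) = 0.234521.
arg = 0.636396 + 0.234521 = 0.870917.
d = 2*arccos(0.870917) = 1.0275

1.0275


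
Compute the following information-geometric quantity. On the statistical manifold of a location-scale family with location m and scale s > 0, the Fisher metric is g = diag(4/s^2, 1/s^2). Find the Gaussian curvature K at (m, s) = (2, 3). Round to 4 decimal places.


The metric has the form g = (A dm^2 + B ds^2)/s^2 with A = 4, B = 1.
Substitute u = sqrt(A/B)*m: g = B*(du^2 + ds^2)/s^2, i.e. B times the
Poincare upper half-plane metric, which has constant Gaussian curvature -1.
Scaling a 2D metric by a constant c divides the Gaussian curvature by c,
so K = -1/B = -1/(1) = -1.0000 everywhere (the point (m, s) = (2, 3) is irrelevant:
the curvature is constant).
The requested Gaussian curvature is K = -1.0000.

-1.0000


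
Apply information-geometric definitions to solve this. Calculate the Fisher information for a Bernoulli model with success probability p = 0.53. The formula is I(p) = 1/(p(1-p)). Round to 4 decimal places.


For Bernoulli(p), Fisher information is I(p) = 1/(p*(1-p)).
p = 0.53, 1-p = 0.47.
p*(1-p) = 0.2491.
I(p) = 1/0.2491 = 4.0145

4.0145


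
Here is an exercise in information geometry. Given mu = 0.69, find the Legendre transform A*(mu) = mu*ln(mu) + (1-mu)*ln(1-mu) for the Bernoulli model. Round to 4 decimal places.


Legendre transform for Bernoulli:
A*(mu) = mu*log(mu) + (1-mu)*log(1-mu).
mu = 0.69, 1-mu = 0.31.
mu*log(mu) = 0.69*log(0.69) = -0.256034.
(1-mu)*log(1-mu) = 0.31*log(0.31) = -0.363067.
A* = -0.256034 + -0.363067 = -0.6191

-0.6191


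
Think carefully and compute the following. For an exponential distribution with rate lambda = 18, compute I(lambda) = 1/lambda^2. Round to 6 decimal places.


Fisher information for exponential: I(lambda) = 1/lambda^2.
lambda = 18, lambda^2 = 324.
I = 1/324 = 0.003086

0.003086


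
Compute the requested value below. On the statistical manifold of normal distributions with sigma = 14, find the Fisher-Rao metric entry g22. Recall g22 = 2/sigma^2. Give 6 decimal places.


For the 2-parameter normal family, the Fisher metric has:
  g11 = 1/sigma^2, g22 = 2/sigma^2.
sigma = 14, sigma^2 = 196.
g22 = 0.010204

0.010204


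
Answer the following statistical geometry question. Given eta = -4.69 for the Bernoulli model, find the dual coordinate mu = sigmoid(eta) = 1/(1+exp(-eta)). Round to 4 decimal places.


Dual coordinate (expectation parameter) for Bernoulli:
mu = 1/(1+exp(-eta)).
eta = -4.69.
exp(-eta) = exp(4.69) = 108.85318.
mu = 1/(1+108.85318) = 0.0091

0.0091


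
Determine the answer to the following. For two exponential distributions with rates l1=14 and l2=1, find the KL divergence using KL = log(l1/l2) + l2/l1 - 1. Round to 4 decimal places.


KL divergence for exponential family:
KL = log(l1/l2) + l2/l1 - 1.
log(14/1) = 2.639057.
1/14 = 0.071429.
KL = 2.639057 + 0.071429 - 1 = 1.7105

1.7105


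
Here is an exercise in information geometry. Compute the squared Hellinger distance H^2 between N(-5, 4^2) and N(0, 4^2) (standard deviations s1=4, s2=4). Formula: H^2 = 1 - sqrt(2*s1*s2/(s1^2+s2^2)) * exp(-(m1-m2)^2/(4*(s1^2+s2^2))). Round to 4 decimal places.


Squared Hellinger distance for Gaussians:
H^2 = 1 - sqrt(2*s1*s2/(s1^2+s2^2)) * exp(-(m1-m2)^2/(4*(s1^2+s2^2))).
s1^2 = 16, s2^2 = 16, s1^2+s2^2 = 32.
sqrt(2*4*4/(32)) = 1.0.
(m1-m2)^2 = (-5)^2 = 25.
exp(-25/(4*32)) = exp(-0.195312) = 0.822578.
H^2 = 1 - 1.0*0.822578 = 0.1774

0.1774


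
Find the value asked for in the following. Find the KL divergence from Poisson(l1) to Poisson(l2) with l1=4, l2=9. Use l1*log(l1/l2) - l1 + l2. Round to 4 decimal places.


KL divergence for Poisson:
KL = l1*log(l1/l2) - l1 + l2.
l1 = 4, l2 = 9.
log(4/9) = -0.81093.
l1*log(l1/l2) = 4 * -0.81093 = -3.243721.
KL = -3.243721 - 4 + 9 = 1.7563

1.7563


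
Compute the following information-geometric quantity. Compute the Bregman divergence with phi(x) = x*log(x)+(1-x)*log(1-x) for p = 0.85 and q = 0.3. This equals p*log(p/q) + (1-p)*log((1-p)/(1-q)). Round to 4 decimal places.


Bregman divergence with negative entropy generator:
D = p*log(p/q) + (1-p)*log((1-p)/(1-q)).
p = 0.85, q = 0.3.
p*log(p/q) = 0.85*log(0.85/0.3) = 0.885236.
(1-p)*log((1-p)/(1-q)) = 0.15*log(0.15/0.7) = -0.231067.
D = 0.885236 + -0.231067 = 0.6542

0.6542


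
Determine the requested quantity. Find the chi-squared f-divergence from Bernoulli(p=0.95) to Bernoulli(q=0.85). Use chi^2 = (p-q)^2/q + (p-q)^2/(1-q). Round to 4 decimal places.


Chi-squared divergence between Bernoulli distributions:
chi^2 = (p-q)^2/q + (p-q)^2/(1-q).
p = 0.95, q = 0.85, p-q = 0.1.
(p-q)^2 = 0.01.
term1 = 0.01/0.85 = 0.011765.
term2 = 0.01/0.15 = 0.066667.
chi^2 = 0.011765 + 0.066667 = 0.0784

0.0784


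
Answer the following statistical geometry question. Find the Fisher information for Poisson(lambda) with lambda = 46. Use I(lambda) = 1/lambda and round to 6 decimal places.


Fisher information for Poisson: I(lambda) = 1/lambda.
lambda = 46.
I(lambda) = 1/46 = 0.021739

0.021739


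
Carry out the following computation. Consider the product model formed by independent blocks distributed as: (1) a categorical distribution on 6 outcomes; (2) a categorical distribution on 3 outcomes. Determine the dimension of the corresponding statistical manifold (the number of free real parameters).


The dimension of a statistical manifold equals the number of free
(independent) real parameters of the model. For a product of independent
blocks the parameter counts add.
- categorical on 6 outcomes (probabilities sum to 1): 6-1 = 5.
- categorical on 3 outcomes (probabilities sum to 1): 3-1 = 2.
Total = 5 + 2 = 7.
Dimension = 7

7


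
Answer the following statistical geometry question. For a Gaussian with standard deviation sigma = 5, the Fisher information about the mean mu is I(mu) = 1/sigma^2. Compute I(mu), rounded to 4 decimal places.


The Fisher information for the mean of a normal distribution is I(mu) = 1/sigma^2.
sigma = 5, so sigma^2 = 25.
I(mu) = 1/25 = 0.0400

0.0400


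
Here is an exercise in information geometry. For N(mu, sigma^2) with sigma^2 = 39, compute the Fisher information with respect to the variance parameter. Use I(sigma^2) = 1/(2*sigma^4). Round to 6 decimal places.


Fisher information for variance: I(sigma^2) = 1/(2*sigma^4).
sigma^2 = 39, so sigma^4 = 1521.
I = 1/(2*1521) = 1/3042 = 0.000329

0.000329


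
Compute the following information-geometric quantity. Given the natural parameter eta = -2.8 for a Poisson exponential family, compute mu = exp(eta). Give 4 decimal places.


Expectation parameter for Poisson exponential family:
mu = exp(eta).
eta = -2.8.
mu = exp(-2.8) = 0.0608

0.0608


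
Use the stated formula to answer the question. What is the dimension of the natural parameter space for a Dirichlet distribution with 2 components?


Exponential family dimension calculation:
Dirichlet with 2 components has 2 natural parameters.

2


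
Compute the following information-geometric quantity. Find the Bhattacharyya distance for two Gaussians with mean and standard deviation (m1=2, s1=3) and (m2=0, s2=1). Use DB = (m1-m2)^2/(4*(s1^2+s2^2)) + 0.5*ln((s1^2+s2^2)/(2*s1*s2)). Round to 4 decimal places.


Bhattacharyya distance between two Gaussians:
DB = (m1-m2)^2/(4*(s1^2+s2^2)) + (1/2)*ln((s1^2+s2^2)/(2*s1*s2)).
(m1-m2)^2 = (2)^2 = 4.
s1^2+s2^2 = 9 + 1 = 10.
term1 = 4/40 = 0.1.
term2 = 0.5*ln(10/6.0) = 0.255413.
DB = 0.1 + 0.255413 = 0.3554

0.3554


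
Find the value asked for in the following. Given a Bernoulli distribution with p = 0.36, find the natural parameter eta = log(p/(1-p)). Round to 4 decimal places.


Natural parameter for Bernoulli: eta = log(p/(1-p)).
p = 0.36, 1-p = 0.64.
p/(1-p) = 0.5625.
eta = log(0.5625) = -0.5754

-0.5754


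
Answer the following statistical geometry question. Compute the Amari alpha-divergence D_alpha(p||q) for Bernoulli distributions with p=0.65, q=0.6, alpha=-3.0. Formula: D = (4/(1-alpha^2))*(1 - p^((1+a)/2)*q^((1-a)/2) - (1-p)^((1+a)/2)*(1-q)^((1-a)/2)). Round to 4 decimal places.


Amari alpha-divergence:
D = (4/(1-alpha^2))*(1 - p^((1+a)/2)*q^((1-a)/2) - (1-p)^((1+a)/2)*(1-q)^((1-a)/2)).
alpha = -3.0, p = 0.65, q = 0.6.
e1 = (1+alpha)/2 = -1.0, e2 = (1-alpha)/2 = 2.0.
t1 = p^e1 * q^e2 = 0.65^-1.0 * 0.6^2.0 = 0.553846.
t2 = (1-p)^e1 * (1-q)^e2 = 0.35^-1.0 * 0.4^2.0 = 0.457143.
4/(1-alpha^2) = -0.5.
D = -0.5*(1 - 0.553846 - 0.457143) = 0.0055

0.0055


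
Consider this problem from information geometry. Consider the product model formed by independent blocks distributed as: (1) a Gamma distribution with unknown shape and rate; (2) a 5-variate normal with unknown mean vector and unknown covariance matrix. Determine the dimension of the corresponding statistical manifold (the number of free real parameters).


The dimension of a statistical manifold equals the number of free
(independent) real parameters of the model. For a product of independent
blocks the parameter counts add.
- Gamma (shape, rate): 2.
- 5-variate normal: 5 (mean) + 5*6/2 = 15 (symmetric covariance) = 20.
Total = 2 + 20 = 22.
Dimension = 22

22


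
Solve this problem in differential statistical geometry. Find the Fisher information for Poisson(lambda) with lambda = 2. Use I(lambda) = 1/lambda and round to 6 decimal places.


Fisher information for Poisson: I(lambda) = 1/lambda.
lambda = 2.
I(lambda) = 1/2 = 0.500000

0.500000


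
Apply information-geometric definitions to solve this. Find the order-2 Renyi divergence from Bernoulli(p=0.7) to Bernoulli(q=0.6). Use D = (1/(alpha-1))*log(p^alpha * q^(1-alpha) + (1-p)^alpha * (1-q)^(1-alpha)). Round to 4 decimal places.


Renyi divergence of order alpha between Bernoulli distributions:
D = (1/(alpha-1))*log(p^alpha * q^(1-alpha) + (1-p)^alpha * (1-q)^(1-alpha)).
alpha = 2, p = 0.7, q = 0.6.
p^alpha * q^(1-alpha) = 0.7^2 * 0.6^-1 = 0.816667.
(1-p)^alpha * (1-q)^(1-alpha) = 0.3^2 * 0.4^-1 = 0.225.
sum = 0.816667 + 0.225 = 1.041667.
D = (1/1)*log(1.041667) = 0.0408

0.0408


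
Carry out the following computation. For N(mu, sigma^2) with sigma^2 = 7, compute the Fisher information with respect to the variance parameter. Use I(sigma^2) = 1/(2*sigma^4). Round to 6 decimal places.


Fisher information for variance: I(sigma^2) = 1/(2*sigma^4).
sigma^2 = 7, so sigma^4 = 49.
I = 1/(2*49) = 1/98 = 0.010204

0.010204


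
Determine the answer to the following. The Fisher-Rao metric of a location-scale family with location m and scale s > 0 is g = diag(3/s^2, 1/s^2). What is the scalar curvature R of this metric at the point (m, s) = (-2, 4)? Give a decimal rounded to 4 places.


The metric has the form g = (A dm^2 + B ds^2)/s^2 with A = 3, B = 1.
Substitute u = sqrt(A/B)*m: g = B*(du^2 + ds^2)/s^2, i.e. B times the
Poincare upper half-plane metric, which has constant Gaussian curvature -1.
Scaling a 2D metric by a constant c divides the Gaussian curvature by c,
so K = -1/B = -1/(1) = -1.0000 everywhere (the point (m, s) = (-2, 4) is irrelevant:
the curvature is constant).
Scalar curvature in dimension 2: R = 2K = -2/(1) = -2.0000.

-2.0000


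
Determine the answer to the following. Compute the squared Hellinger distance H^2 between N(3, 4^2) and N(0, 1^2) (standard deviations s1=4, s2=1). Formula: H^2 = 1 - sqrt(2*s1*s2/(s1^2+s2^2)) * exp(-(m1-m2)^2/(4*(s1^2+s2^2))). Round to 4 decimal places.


Squared Hellinger distance for Gaussians:
H^2 = 1 - sqrt(2*s1*s2/(s1^2+s2^2)) * exp(-(m1-m2)^2/(4*(s1^2+s2^2))).
s1^2 = 16, s2^2 = 1, s1^2+s2^2 = 17.
sqrt(2*4*1/(17)) = 0.685994.
(m1-m2)^2 = (3)^2 = 9.
exp(-9/(4*17)) = exp(-0.132353) = 0.876032.
H^2 = 1 - 0.685994*0.876032 = 0.3990

0.3990


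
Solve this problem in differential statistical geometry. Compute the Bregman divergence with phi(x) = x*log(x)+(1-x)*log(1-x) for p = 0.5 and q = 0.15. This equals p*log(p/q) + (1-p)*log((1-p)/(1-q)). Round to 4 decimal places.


Bregman divergence with negative entropy generator:
D = p*log(p/q) + (1-p)*log((1-p)/(1-q)).
p = 0.5, q = 0.15.
p*log(p/q) = 0.5*log(0.5/0.15) = 0.601986.
(1-p)*log((1-p)/(1-q)) = 0.5*log(0.5/0.85) = -0.265314.
D = 0.601986 + -0.265314 = 0.3367

0.3367


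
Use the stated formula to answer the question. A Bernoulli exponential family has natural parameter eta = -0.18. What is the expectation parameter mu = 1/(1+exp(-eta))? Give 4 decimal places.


Dual coordinate (expectation parameter) for Bernoulli:
mu = 1/(1+exp(-eta)).
eta = -0.18.
exp(-eta) = exp(0.18) = 1.197217.
mu = 1/(1+1.197217) = 0.4551

0.4551


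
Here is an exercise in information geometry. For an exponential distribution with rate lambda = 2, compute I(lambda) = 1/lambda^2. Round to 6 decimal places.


Fisher information for exponential: I(lambda) = 1/lambda^2.
lambda = 2, lambda^2 = 4.
I = 1/4 = 0.250000

0.250000


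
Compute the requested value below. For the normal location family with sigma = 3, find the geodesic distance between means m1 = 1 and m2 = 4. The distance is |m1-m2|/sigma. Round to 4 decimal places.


On the fixed-variance normal subfamily, geodesic distance = |m1-m2|/sigma.
|1 - 4| = 3.
sigma = 3.
d = 3/3 = 1.0000

1.0000


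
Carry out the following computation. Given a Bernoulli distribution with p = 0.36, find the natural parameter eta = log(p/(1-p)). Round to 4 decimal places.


Natural parameter for Bernoulli: eta = log(p/(1-p)).
p = 0.36, 1-p = 0.64.
p/(1-p) = 0.5625.
eta = log(0.5625) = -0.5754

-0.5754


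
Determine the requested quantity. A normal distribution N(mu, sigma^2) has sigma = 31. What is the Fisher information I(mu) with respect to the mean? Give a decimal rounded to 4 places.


The Fisher information for the mean of a normal distribution is I(mu) = 1/sigma^2.
sigma = 31, so sigma^2 = 961.
I(mu) = 1/961 = 0.0010

0.0010


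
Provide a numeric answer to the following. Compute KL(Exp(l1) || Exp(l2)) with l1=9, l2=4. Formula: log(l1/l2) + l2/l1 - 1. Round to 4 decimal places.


KL divergence for exponential family:
KL = log(l1/l2) + l2/l1 - 1.
log(9/4) = 0.81093.
4/9 = 0.444444.
KL = 0.81093 + 0.444444 - 1 = 0.2554

0.2554


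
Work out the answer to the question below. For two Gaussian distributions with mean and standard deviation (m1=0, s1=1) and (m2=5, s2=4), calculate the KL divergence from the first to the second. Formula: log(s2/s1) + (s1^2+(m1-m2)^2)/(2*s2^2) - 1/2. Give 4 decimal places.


KL divergence between normal distributions:
KL = log(s2/s1) + (s1^2 + (m1-m2)^2)/(2*s2^2) - 1/2.
log(4/1) = 1.386294.
(1^2 + (0-5)^2)/(2*4^2) = (1 + 25)/32 = 0.8125.
KL = 1.386294 + 0.8125 - 0.5 = 1.6988

1.6988


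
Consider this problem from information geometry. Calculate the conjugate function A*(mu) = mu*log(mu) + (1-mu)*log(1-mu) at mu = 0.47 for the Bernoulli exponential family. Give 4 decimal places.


Legendre transform for Bernoulli:
A*(mu) = mu*log(mu) + (1-mu)*log(1-mu).
mu = 0.47, 1-mu = 0.53.
mu*log(mu) = 0.47*log(0.47) = -0.354861.
(1-mu)*log(1-mu) = 0.53*log(0.53) = -0.336485.
A* = -0.354861 + -0.336485 = -0.6913

-0.6913
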